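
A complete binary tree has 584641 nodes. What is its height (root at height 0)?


In a complete binary tree, level k holds nodes 2^k .. 2^(k+1)-1 (1-indexed).
Height = floor(log2(n)) = floor(log2(584641)) = 19
Check: 2^19 = 524288 <= 584641 < 1048576 = 2^20


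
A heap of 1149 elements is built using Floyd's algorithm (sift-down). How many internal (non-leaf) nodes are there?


Leaf nodes occupy roughly half the array.
Sift-down is called for each internal node, starting from the last one.
Internal nodes = floor(n/2) = floor(1149/2) = 574


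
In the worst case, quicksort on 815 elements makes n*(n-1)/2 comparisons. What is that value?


Sum of comparisons per partition:
814 + 813 + ... + 1 + 0
= 815 * (815 - 1) / 2
= 815 * 814 / 2
= 331705


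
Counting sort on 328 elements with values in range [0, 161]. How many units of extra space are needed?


Output array size: 328 (to store sorted result)
Count array size: 162 (one slot per possible value, range 0 to 161)
Total extra space = 328 + 162 = 490


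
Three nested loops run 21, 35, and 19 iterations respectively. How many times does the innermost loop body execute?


Loop 1 (outermost): 21 iterations
Loop 2 (middle): 35 iterations per outer
Loop 3 (innermost): 19 iterations per middle
Total = 21 * 35 * 19 = 13965


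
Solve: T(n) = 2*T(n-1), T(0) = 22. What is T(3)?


Unrolling:
T(3) = 2*T(2) = 2^2*T(1) = ... = 2^3*T(0)
= 2^3 * 22
= 8 * 22 = 176


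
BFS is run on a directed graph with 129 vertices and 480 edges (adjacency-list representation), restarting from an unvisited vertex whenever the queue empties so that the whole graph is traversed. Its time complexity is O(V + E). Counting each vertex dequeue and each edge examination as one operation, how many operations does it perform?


A full BFS traversal dequeues each vertex exactly once and examines each directed edge exactly once.
V = 129 (vertex processing cost)
E = 480 (edge examination cost)
Total operations proportional to V + E = 129 + 480 = 609


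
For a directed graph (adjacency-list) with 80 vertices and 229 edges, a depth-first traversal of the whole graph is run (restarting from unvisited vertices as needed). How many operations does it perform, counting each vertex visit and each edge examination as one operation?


A full DFS traversal visits each vertex once and examines each edge once.
V = 80
E = 229
Sum = 80 + 229 = 309


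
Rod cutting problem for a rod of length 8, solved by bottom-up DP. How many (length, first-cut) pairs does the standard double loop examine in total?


For each subproblem length i = 1..8, the inner loop considers i possible first cuts.
Total = 1 + 2 + ... + 8
= 8*(8+1)/2
= 8*9/2 = 36


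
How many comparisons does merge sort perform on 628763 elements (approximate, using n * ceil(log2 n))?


Recursion depth: ceil(log2(628763)) = 20
Each recursion level merges n = 628763 elements
Total = 628763 * 20 = 12575260


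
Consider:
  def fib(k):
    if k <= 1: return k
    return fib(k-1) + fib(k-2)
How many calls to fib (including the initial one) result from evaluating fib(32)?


Let C(m) = total calls to evaluate fib(m). Then C(0)=C(1)=1, and
C(m) = 1 + C(m-1) + C(m-2) for m >= 2.
Build the table (each entry = 1 + previous two):
  C(0) = 1
  C(1) = 1
  C(2) = 1 + 1 + 1 = 3
  C(3) = 1 + 3 + 1 = 5
  C(4) = 1 + 5 + 3 = 9
  C(5) = 1 + 9 + 5 = 15
  C(6) = 1 + 15 + 9 = 25
  C(7) = 1 + 25 + 15 = 41
  C(8) = 1 + 41 + 25 = 67
  C(9) = 1 + 67 + 41 = 109
  C(10) = 1 + 109 + 67 = 177
  C(11) = 1 + 177 + 109 = 287
  C(12) = 1 + 287 + 177 = 465
  C(13) = 1 + 465 + 287 = 753
  C(14) = 1 + 753 + 465 = 1219
  C(15) = 1 + 1219 + 753 = 1973
  C(16) = 1 + 1973 + 1219 = 3193
  C(17) = 1 + 3193 + 1973 = 5167
  C(18) = 1 + 5167 + 3193 = 8361
  C(19) = 1 + 8361 + 5167 = 13529
  C(20) = 1 + 13529 + 8361 = 21891
  C(21) = 1 + 21891 + 13529 = 35421
  C(22) = 1 + 35421 + 21891 = 57313
  C(23) = 1 + 57313 + 35421 = 92735
  C(24) = 1 + 92735 + 57313 = 150049
  C(25) = 1 + 150049 + 92735 = 242785
  C(26) = 1 + 242785 + 150049 = 392835
  C(27) = 1 + 392835 + 242785 = 635621
  C(28) = 1 + 635621 + 392835 = 1028457
  C(29) = 1 + 1028457 + 635621 = 1664079
  C(30) = 1 + 1664079 + 1028457 = 2692537
  C(31) = 1 + 2692537 + 1664079 = 4356617
  C(32) = 1 + 4356617 + 2692537 = 7049155
Total calls for fib(32) = 7049155


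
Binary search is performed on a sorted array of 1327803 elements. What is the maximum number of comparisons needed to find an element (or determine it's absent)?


Binary search halves the search space each comparison:
  Step 1: search space = 1327803 -> 663901
  Step 2: search space = 663901 -> 331950
  Step 3: search space = 331950 -> 165975
  Step 4: search space = 165975 -> 82987
  Step 5: search space = 82987 -> 41493
  Step 6: search space = 41493 -> 20746
  Step 7: search space = 20746 -> 10373
  Step 8: search space = 10373 -> 5186
  Step 9: search space = 5186 -> 2593
  Step 10: search space = 2593 -> 1296
  Step 11: search space = 1296 -> 648
  Step 12: search space = 648 -> 324
  Step 13: search space = 324 -> 162
  Step 14: search space = 162 -> 81
  Step 15: search space = 81 -> 40
  Step 16: search space = 40 -> 20
  Step 17: search space = 20 -> 10
  Step 18: search space = 10 -> 5
  Step 19: search space = 5 -> 2
  Step 20: search space = 2 -> 1
  Step 21: search space = 1 (final check)
Maximum comparisons = floor(log2(1327803)) + 1 = 20 + 1 = 21


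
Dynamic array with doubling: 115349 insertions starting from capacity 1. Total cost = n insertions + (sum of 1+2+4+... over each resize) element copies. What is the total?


n = 115349
Insertion costs: 115349
Resizes copy 1, 2, 4, ... up to the largest power of 2 that is <= n-1 = 115348, i.e. 65536.
Copy costs = 1 + 2 + 4 + 8 + 16 + 32 + 64 + 128 + 256 + 512 + 1024 + 2048 + 4096 + 8192 + 16384 + 32768 + 65536 = 131071
Total = 115349 + 131071 = 246420


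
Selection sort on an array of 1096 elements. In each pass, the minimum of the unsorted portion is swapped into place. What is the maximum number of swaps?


Selection sort performs one swap per pass:
  Pass 1: find min in positions 0 to 1095, swap with position 0
  Pass 2: find min in positions 1 to 1095, swap with position 1
  Pass 3: find min in positions 2 to 1095, swap with position 2
  Pass 4: find min in positions 3 to 1095, swap with position 3
  Pass 5: find min in positions 4 to 1095, swap with position 4
  ... (1090 more passes)
Total passes (and swaps) = n - 1 = 1096 - 1 = 1095


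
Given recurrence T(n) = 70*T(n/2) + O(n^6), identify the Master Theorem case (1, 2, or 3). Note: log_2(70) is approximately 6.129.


Master Theorem parameters: a=70, b=2, c=6
log_b(a) = 6.129
Compare b^c with a: 2^6 = 64 < 70, so c < log_b(a).
Comparing c=6 vs log_b(a)=6.129:
6 < 6.129 => Case 1
Result: T(n) = O(n^(log_2 70)) ~ O(n^6.129)
Master Theorem case = 1


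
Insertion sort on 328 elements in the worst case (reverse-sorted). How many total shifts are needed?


In the worst case (reverse-sorted), each element shifts past all previous:
  Element 1: 1 shifts
  Element 2: 2 shifts
  Element 3: 3 shifts
  Element 4: 4 shifts
  Element 5: 5 shifts
  ...
  Element 327: 327 shifts
Total = 1 + 2 + ... + 327
= 328*(328-1)/2 = 53628


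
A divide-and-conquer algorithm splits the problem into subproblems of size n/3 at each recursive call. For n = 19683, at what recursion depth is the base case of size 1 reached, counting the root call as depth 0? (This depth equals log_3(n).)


At each depth, the problem size is divided by 3:
  Depth 0: problem size = 19683
  Depth 1: problem size = 6561
  Depth 2: problem size = 2187
  Depth 3: problem size = 729
  Depth 4: problem size = 243
  Depth 5: problem size = 81
  Depth 6: problem size = 27
  Depth 7: problem size = 9
  Depth 8: problem size = 3
  Depth 9: problem size = 1 (base case)
The base case is reached at depth log_3(19683) = 9 (the tree has 10 levels counting depth 0, but the depth asked for is 9).
Recursion depth = 9


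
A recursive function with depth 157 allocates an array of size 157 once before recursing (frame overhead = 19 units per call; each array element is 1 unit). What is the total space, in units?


Array allocation: 157 units (allocated once)
Stack frames: 157 deep * 19 per frame = 2983 units
Total = 157 + 2983 = 3140


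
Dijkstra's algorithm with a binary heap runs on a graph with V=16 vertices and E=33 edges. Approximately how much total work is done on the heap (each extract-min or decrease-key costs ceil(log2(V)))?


Dijkstra with a binary heap: each vertex is extracted once, each edge may relax once.
Each heap operation costs O(log V).
V + E = 16 + 33 = 49
ceil(log2(16)) = 4 (since 2^3 = 8 < 16 <= 16 = 2^4)
Total heap work = (V+E) * ceil(log2(V)) = 49 * 4 = 196


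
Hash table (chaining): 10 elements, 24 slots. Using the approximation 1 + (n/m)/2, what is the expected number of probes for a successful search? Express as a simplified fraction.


Computing expected probes:
alpha = 10/24
= 1 + alpha/2
= 1 + 10/(2*24)
= (2*24 + 10) / (2*24)
= 58/48 = 29/24


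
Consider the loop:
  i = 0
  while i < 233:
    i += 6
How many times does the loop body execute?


Starting at i = 0, each iteration adds 6.
Iterations until i >= 233:
  Iteration 1: i = 0 -> i = 6
  Iteration 2: i = 6 -> i = 12
  Iteration 3: i = 12 -> i = 18
  Iteration 4: i = 18 -> i = 24
  Iteration 5: i = 24 -> i = 30
  Iteration 6: i = 30 -> i = 36
  Iteration 7: i = 36 -> i = 42
  Iteration 8: i = 42 -> i = 48
  ... continuing ...
Total iterations = ceil(233/6) = 39


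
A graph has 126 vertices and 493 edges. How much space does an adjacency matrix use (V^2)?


Adjacency matrix: V x V grid of entries
Space = V^2 = 126^2 = 126 * 126 = 15876


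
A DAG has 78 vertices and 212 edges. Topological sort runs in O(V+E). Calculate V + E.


V = 78 (vertex processing)
E = 212 (edge processing)
V + E = 78 + 212 = 290


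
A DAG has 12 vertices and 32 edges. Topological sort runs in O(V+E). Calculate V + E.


V = 12 (vertex processing)
E = 32 (edge processing)
V + E = 12 + 32 = 44


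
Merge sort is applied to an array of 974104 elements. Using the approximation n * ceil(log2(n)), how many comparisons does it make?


Merge sort divides the array into halves recursively.
Number of levels = ceil(log2(974104)) = 20
At each level, approximately n = 974104 comparisons are needed for merging.
Total comparisons ~ n * ceil(log2(n)) = 974104 * 20 = 19482080


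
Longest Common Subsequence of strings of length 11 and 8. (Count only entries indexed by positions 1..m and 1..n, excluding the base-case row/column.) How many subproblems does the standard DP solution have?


DP table indexed by positions in both strings.
First string: 11 positions
Second string: 8 positions
Total = 11 * 8 = 88


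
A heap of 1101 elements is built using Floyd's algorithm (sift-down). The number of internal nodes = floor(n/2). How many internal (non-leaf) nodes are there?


Leaf nodes occupy roughly half the array.
Sift-down is called for each internal node, starting from the last one.
Internal nodes = floor(n/2) = floor(1101/2) = 550


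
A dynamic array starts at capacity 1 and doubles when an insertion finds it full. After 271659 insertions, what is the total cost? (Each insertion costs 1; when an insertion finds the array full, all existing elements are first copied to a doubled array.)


Insertion cost: 271659 (one per element)
Resizes occur just before inserting elements 2, 3, 5, 9, ...
Elements copied at each resize: 1 + 2 + 4 + 8 + 16 + 32 + 64 + 128 + 256 + 512 + 1024 + 2048 + 4096 + 8192 + 16384 + 32768 + 65536 + 131072 + 262144
Sum of copies = 524287 (geometric series: 2^k - 1)
Total = 271659 + 524287 = 795946


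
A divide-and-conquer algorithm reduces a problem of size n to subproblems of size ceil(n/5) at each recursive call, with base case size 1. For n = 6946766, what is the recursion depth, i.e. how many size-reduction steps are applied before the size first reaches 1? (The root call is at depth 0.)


Each step divides the size by 5 (rounding up); after k steps the size is ceil(n/5^k), which equals 1 exactly when 5^k >= n.
So the depth is the smallest k with 5^k >= 6946766, i.e. ceil(log_5(6946766)).
5^9 = 1953125 < 6946766 <= 9765625 = 5^10
Recursion depth = 10


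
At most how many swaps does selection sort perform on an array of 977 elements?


Each of the 976 passes places one element in its final position.
Pass 1: swap minimum into position 0
Pass 2: swap minimum of remaining into position 1
...
Pass 976: last two elements, one swap
Maximum swaps = 977 - 1 = 976


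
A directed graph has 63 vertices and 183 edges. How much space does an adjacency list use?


Adjacency list: one list head per vertex + one entry per edge
Vertex heads: 63
Edge entries: 183
Total = 63 + 183 = 246


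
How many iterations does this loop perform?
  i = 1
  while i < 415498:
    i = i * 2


The loop variable doubles each iteration:
i = 1 -> 2 -> 4 -> 8 -> 16 -> 32 -> 64 -> 128 -> 256 -> 512 -> 1024 -> 2048 -> 4096 -> 8192 -> 16384 -> 32768 -> 65536 -> 131072 -> 262144 -> 524288 (stop, 524288 >= 415498)
Number of doublings = ceil(log2(415498)) = 19


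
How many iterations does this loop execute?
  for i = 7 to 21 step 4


The loop variable i takes values starting at 7 and increments by 4 each iteration.
Sequence: i = 7, 11, 15, 19
The upper bound 21 is inclusive, so the count is floor((last - first) / step) + 1:
floor((21 - 7) / 4) + 1 = floor(14/4) + 1 = 3 + 1 = 4


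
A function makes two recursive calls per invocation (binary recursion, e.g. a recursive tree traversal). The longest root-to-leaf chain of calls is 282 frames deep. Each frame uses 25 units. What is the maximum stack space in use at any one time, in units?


Binary recursion: the two calls run one after the other, so only one root-to-leaf chain of frames is on the stack at a time.
Maximum depth (longest chain) = 282 frames
Each frame = 25 units
Max stack space = 282 * 25 = 7050


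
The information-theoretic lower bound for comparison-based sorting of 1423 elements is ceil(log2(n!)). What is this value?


A binary decision tree of height h has at most 2^h leaves and needs at least n! of them, so h >= ceil(log2(n!)).
1423! is far too large to multiply out, so use Stirling's series:
  ln(n!) ~ n ln n - n + (1/2) ln(2 pi n) + 1/(12n)  (error below 1/(360 n^3), negligible here)
  ln(1423) = 7.2605226
  n ln n = 1423 * 7.2605226 = 10331.7237
  (1/2) ln(2 pi * 1423) = (1/2) ln(8940.9727) = 4.5492
  1/(12*1423) = 0.0001
  ln(1423!) ~ 10331.7237 - 1423 + 4.5492 + 0.0001 = 8913.2730
Convert to base 2: log2(1423!) = 8913.2730 / ln 2 = 8913.2730 / 0.69314718 = 12859.1348
ceil(12859.1348) = 12860


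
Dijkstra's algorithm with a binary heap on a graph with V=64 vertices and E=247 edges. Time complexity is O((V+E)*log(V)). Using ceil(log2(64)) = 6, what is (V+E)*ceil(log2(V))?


Dijkstra with a binary heap: each vertex is extracted once, each edge may relax once.
Each heap operation costs O(log V).
V + E = 64 + 247 = 311
ceil(log2(64)) = 6 (since 2^5 = 32 < 64 <= 64 = 2^6)
Total heap work = (V+E) * ceil(log2(V)) = 311 * 6 = 1866


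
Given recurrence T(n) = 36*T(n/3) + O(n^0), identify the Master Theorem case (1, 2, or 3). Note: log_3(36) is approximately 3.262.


Master Theorem parameters: a=36, b=3, c=0
log_b(a) = 3.262
Compare b^c with a: 3^0 = 1 < 36, so c < log_b(a).
Comparing c=0 vs log_b(a)=3.262:
0 < 3.262 => Case 1
Result: T(n) = O(n^(log_3 36)) ~ O(n^3.262)
Master Theorem case = 1


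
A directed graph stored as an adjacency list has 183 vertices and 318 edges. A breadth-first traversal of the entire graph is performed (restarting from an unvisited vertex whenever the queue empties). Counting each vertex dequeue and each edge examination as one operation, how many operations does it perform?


A full BFS traversal dequeues each vertex once and examines each edge once.
Vertex visits: 183
Edge visits: 318
V + E = 183 + 318 = 501


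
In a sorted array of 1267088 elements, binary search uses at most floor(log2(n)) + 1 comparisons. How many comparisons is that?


Halving sequence: 1267088 -> 633544 -> 316772 -> 158386 -> 79193 -> 39596 -> 19798 -> 9899 -> 4949 -> 2474 -> 1237 -> 618 -> 309 -> 154 -> 77 -> 38 -> 19 -> 9 -> 4 -> 2 -> 1
Number of halvings = 20
Max comparisons = 20 + 1 = 21


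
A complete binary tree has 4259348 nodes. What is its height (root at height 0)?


In a complete binary tree, level k holds nodes 2^k .. 2^(k+1)-1 (1-indexed).
Height = floor(log2(n)) = floor(log2(4259348)) = 22
Check: 2^22 = 4194304 <= 4259348 < 8388608 = 2^23


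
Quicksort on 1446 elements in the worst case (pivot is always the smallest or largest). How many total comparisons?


In the worst case, each partition step picks the worst pivot:
  Partition 1: 1445 comparisons (n-1 elements to compare)
  Partition 2: 1444 comparisons
  Partition 3: 1443 comparisons
  Partition 4: 1442 comparisons
  Partition 5: 1441 comparisons
  ...
  Last partition: 0 comparisons
Total = (n-1) + (n-2) + ... + 1 + 0 = n*(n-1)/2
= 1446*1445/2 = 1044735


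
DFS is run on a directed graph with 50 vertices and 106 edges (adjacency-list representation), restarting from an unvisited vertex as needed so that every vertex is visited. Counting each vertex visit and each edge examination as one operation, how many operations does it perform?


A full DFS traversal processes each vertex exactly once (push/pop on stack).
Each directed edge is examined once.
V = 50, E = 106
V + E = 156


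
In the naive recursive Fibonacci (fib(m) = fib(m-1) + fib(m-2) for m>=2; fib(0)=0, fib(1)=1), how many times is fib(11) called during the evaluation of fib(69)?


Let N(m) = number of times fib(m) is called while evaluating fib(69).
N(69) = 1 (the initial call).
N(68) = 1 (only fib(69) calls it).
For 1 <= m <= 67: fib(m) is called by fib(m+1) and fib(m+2), so
  N(m) = N(m+1) + N(m+2).
fib(0) is called only by fib(2), so N(0) = N(2).
Walk down from m=69:
  N(69)=1, N(68)=1, N(67)=2, N(66)=3, N(65)=5, N(64)=8, N(63)=13, N(62)=21, N(61)=34, N(60)=55, N(59)=89, N(58)=144, N(57)=233, N(56)=377, N(55)=610, N(54)=987, N(53)=1597, N(52)=2584, N(51)=4181, N(50)=6765, N(49)=10946, N(48)=17711, N(47)=28657, N(46)=46368, N(45)=75025, N(44)=121393, N(43)=196418, N(42)=317811, N(41)=514229, N(40)=832040, N(39)=1346269, N(38)=2178309, N(37)=3524578, N(36)=5702887, N(35)=9227465, N(34)=14930352, N(33)=24157817, N(32)=39088169, N(31)=63245986, N(30)=102334155, N(29)=165580141, N(28)=267914296, N(27)=433494437, N(26)=701408733, N(25)=1134903170, N(24)=1836311903, N(23)=2971215073, N(22)=4807526976, N(21)=7778742049, N(20)=12586269025, N(19)=20365011074, N(18)=32951280099, N(17)=53316291173, N(16)=86267571272, N(15)=139583862445, N(14)=225851433717, N(13)=365435296162, N(12)=591286729879, N(11)=956722026041
N(11) = 956722026041


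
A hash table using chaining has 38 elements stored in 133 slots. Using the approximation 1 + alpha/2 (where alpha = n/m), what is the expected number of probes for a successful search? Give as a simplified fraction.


Load factor alpha = n/m = 38/133
Expected probes = 1 + alpha/2 = 1 + 38/(2*133)
= 1 + 38/266
= 266/266 + 38/266
= 304/266
Simplify: 8/7


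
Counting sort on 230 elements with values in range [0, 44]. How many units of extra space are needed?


Output array size: 230 (to store sorted result)
Count array size: 45 (one slot per possible value, range 0 to 44)
Total extra space = 230 + 45 = 275


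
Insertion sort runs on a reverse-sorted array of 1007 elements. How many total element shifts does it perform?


Sum of shifts = 1 + 2 + 3 + ... + 1006
= 1007 * 1006 / 2
= 1013042 / 2
= 506521


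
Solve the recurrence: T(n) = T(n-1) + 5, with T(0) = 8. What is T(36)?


Unrolling the recurrence:
T(36) = T(35) + 5
       = T(34) + 5 + 5
       = T(33) + 5*3
       ...
       = T(0) + 5*36
       = 8 + 180 = 188


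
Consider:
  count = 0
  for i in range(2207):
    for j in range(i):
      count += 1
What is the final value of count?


For each i, the inner loop runs i times:
  i=0: inner runs 0 times
  i=1: inner runs 1 time
  i=2: inner runs 2 times
  i=3: inner runs 3 times
  i=4: inner runs 4 times
  i=5: inner runs 5 times
  i=6: inner runs 6 times
  i=7: inner runs 7 times
  ...
Total = 0 + 1 + 2 + ... + 2206 = 2207*(2207-1)/2 = 2434321


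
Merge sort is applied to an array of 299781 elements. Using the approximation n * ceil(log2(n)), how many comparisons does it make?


Merge sort divides the array into halves recursively.
Number of levels = ceil(log2(299781)) = 19
At each level, approximately n = 299781 comparisons are needed for merging.
Total comparisons ~ n * ceil(log2(n)) = 299781 * 19 = 5695839


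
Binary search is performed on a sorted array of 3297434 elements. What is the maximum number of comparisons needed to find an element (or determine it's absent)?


Binary search halves the search space each comparison:
  Step 1: search space = 3297434 -> 1648717
  Step 2: search space = 1648717 -> 824358
  Step 3: search space = 824358 -> 412179
  Step 4: search space = 412179 -> 206089
  Step 5: search space = 206089 -> 103044
  Step 6: search space = 103044 -> 51522
  Step 7: search space = 51522 -> 25761
  Step 8: search space = 25761 -> 12880
  Step 9: search space = 12880 -> 6440
  Step 10: search space = 6440 -> 3220
  Step 11: search space = 3220 -> 1610
  Step 12: search space = 1610 -> 805
  Step 13: search space = 805 -> 402
  Step 14: search space = 402 -> 201
  Step 15: search space = 201 -> 100
  Step 16: search space = 100 -> 50
  Step 17: search space = 50 -> 25
  Step 18: search space = 25 -> 12
  Step 19: search space = 12 -> 6
  Step 20: search space = 6 -> 3
  Step 21: search space = 3 -> 1
  Step 22: search space = 1 (final check)
Maximum comparisons = floor(log2(3297434)) + 1 = 21 + 1 = 22


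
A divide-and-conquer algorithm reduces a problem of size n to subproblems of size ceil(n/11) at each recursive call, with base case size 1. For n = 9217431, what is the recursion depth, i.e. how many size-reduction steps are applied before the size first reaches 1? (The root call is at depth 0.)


Each step divides the size by 11 (rounding up); after k steps the size is ceil(n/11^k), which equals 1 exactly when 11^k >= n.
So the depth is the smallest k with 11^k >= 9217431, i.e. ceil(log_11(9217431)).
11^6 = 1771561 < 9217431 <= 19487171 = 11^7
Recursion depth = 7


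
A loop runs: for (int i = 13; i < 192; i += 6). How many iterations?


Loop starts at i = 13, increments by 6, stops when i >= 192.
Number of iterations = ceil((192 - 13) / 6)
= ceil(179 / 6)
= 30


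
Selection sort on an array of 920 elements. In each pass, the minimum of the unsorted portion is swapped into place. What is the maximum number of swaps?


Selection sort performs one swap per pass:
  Pass 1: find min in positions 0 to 919, swap with position 0
  Pass 2: find min in positions 1 to 919, swap with position 1
  Pass 3: find min in positions 2 to 919, swap with position 2
  Pass 4: find min in positions 3 to 919, swap with position 3
  Pass 5: find min in positions 4 to 919, swap with position 4
  ... (914 more passes)
Total passes (and swaps) = n - 1 = 920 - 1 = 919


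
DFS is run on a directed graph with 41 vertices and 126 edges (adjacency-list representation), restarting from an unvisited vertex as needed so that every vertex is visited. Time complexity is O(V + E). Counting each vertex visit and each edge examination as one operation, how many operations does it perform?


A full DFS traversal processes each vertex exactly once (push/pop on stack).
Each directed edge is examined once.
V = 41, E = 126
V + E = 167


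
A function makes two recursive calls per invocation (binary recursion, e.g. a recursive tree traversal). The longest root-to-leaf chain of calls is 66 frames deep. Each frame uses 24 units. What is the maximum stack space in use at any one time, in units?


Binary recursion: the two calls run one after the other, so only one root-to-leaf chain of frames is on the stack at a time.
Maximum depth (longest chain) = 66 frames
Each frame = 24 units
Max stack space = 66 * 24 = 1584


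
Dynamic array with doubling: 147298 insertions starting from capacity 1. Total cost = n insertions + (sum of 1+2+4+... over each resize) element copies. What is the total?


n = 147298
Insertion costs: 147298
Resizes copy 1, 2, 4, ... up to the largest power of 2 that is <= n-1 = 147297, i.e. 131072.
Copy costs = 1 + 2 + 4 + 8 + 16 + 32 + 64 + 128 + 256 + 512 + 1024 + 2048 + 4096 + 8192 + 16384 + 32768 + 65536 + 131072 = 262143
Total = 147298 + 262143 = 409441


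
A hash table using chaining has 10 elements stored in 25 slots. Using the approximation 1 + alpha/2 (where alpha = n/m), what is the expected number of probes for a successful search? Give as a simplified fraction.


Load factor alpha = n/m = 10/25
Expected probes = 1 + alpha/2 = 1 + 10/(2*25)
= 1 + 10/50
= 50/50 + 10/50
= 60/50
Simplify: 6/5


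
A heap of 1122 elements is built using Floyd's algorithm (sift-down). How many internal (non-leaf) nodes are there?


Leaf nodes occupy roughly half the array.
Sift-down is called for each internal node, starting from the last one.
Internal nodes = floor(n/2) = floor(1122/2) = 561


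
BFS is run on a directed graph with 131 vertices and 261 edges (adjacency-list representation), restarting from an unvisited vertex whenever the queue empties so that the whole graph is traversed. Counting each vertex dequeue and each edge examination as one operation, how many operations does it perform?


A full BFS traversal dequeues each vertex exactly once and examines each directed edge exactly once.
V = 131 (vertex processing cost)
E = 261 (edge examination cost)
Total operations proportional to V + E = 131 + 261 = 392


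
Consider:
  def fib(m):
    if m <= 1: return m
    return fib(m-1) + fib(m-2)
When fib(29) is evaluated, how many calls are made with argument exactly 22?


Let N(m) = number of times fib(m) is called while evaluating fib(29).
N(29) = 1 (the initial call).
N(28) = 1 (only fib(29) calls it).
For 1 <= m <= 27: fib(m) is called by fib(m+1) and fib(m+2), so
  N(m) = N(m+1) + N(m+2).
fib(0) is called only by fib(2), so N(0) = N(2).
Walk down from m=29:
  N(29)=1, N(28)=1, N(27)=2, N(26)=3, N(25)=5, N(24)=8, N(23)=13, N(22)=21
N(22) = 21


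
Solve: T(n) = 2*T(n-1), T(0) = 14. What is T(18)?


Unrolling:
T(18) = 2*T(17) = 2^2*T(16) = ... = 2^18*T(0)
= 2^18 * 14
= 262144 * 14 = 3670016


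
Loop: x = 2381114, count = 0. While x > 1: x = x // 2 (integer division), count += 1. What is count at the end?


The variable x halves each step:
x = 2381114 -> 1190557 -> 595278 -> 297639 -> 148819 -> 74409 -> 37204 -> 18602 -> 9301 -> 4650 -> 2325 -> 1162 -> 581 -> 290 -> 145 -> 72 -> 36 -> 18 -> 9 -> 4 -> 2 -> 1
Number of halvings = floor(log2(2381114)) = 21


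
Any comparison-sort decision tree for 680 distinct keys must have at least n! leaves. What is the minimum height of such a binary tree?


A binary decision tree of height h has at most 2^h leaves and needs at least n! of them, so h >= ceil(log2(n!)).
680! is far too large to multiply out, so use Stirling's series:
  ln(n!) ~ n ln n - n + (1/2) ln(2 pi n) + 1/(12n)  (error below 1/(360 n^3), negligible here)
  ln(680) = 6.5220928
  n ln n = 680 * 6.5220928 = 4435.0231
  (1/2) ln(2 pi * 680) = (1/2) ln(4272.5660) = 4.1800
  1/(12*680) = 0.0001
  ln(680!) ~ 4435.0231 - 680 + 4.1800 + 0.0001 = 3759.2032
Convert to base 2: log2(680!) = 3759.2032 / ln 2 = 3759.2032 / 0.69314718 = 5423.3838
ceil(5423.3838) = 5424


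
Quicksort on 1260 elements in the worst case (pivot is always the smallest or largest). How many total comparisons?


In the worst case, each partition step picks the worst pivot:
  Partition 1: 1259 comparisons (n-1 elements to compare)
  Partition 2: 1258 comparisons
  Partition 3: 1257 comparisons
  Partition 4: 1256 comparisons
  Partition 5: 1255 comparisons
  ...
  Last partition: 0 comparisons
Total = (n-1) + (n-2) + ... + 1 + 0 = n*(n-1)/2
= 1260*1259/2 = 793170


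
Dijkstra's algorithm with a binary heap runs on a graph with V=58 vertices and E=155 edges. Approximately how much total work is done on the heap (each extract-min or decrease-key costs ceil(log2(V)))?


Dijkstra with a binary heap: each vertex is extracted once, each edge may relax once.
Each heap operation costs O(log V).
V + E = 58 + 155 = 213
ceil(log2(58)) = 6 (since 2^5 = 32 < 58 <= 64 = 2^6)
Total heap work = (V+E) * ceil(log2(V)) = 213 * 6 = 1278


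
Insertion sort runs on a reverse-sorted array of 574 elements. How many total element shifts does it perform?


Sum of shifts = 1 + 2 + 3 + ... + 573
= 574 * 573 / 2
= 328902 / 2
= 164451


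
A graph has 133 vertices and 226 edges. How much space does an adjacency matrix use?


Adjacency matrix: V x V grid of entries
Space = V^2 = 133^2 = 133 * 133 = 17689


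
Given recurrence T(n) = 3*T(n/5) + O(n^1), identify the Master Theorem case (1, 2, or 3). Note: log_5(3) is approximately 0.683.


Master Theorem parameters: a=3, b=5, c=1
log_b(a) = 0.683
Compare b^c with a: 5^1 = 5 > 3, so c > log_b(a).
Comparing c=1 vs log_b(a)=0.683:
1 > 0.683 => Case 3
Result: T(n) = O(n^1)
Master Theorem case = 3


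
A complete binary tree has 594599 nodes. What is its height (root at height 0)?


In a complete binary tree, level k holds nodes 2^k .. 2^(k+1)-1 (1-indexed).
Height = floor(log2(n)) = floor(log2(594599)) = 19
Check: 2^19 = 524288 <= 594599 < 1048576 = 2^20


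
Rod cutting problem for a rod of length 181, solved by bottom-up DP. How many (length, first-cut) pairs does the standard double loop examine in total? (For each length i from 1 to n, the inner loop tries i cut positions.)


For each subproblem length i = 1..181, the inner loop considers i possible first cuts.
Total = 1 + 2 + ... + 181
= 181*(181+1)/2
= 181*182/2 = 16471


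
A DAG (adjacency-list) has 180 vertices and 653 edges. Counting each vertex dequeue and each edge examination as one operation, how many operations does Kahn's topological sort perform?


V = 180 (vertex processing)
E = 653 (edge processing)
V + E = 180 + 653 = 833


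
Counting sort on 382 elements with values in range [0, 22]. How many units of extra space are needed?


Output array size: 382 (to store sorted result)
Count array size: 23 (one slot per possible value, range 0 to 22)
Total extra space = 382 + 23 = 405


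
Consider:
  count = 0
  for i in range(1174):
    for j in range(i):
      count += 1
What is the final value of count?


For each i, the inner loop runs i times:
  i=0: inner runs 0 times
  i=1: inner runs 1 time
  i=2: inner runs 2 times
  i=3: inner runs 3 times
  i=4: inner runs 4 times
  i=5: inner runs 5 times
  i=6: inner runs 6 times
  i=7: inner runs 7 times
  ...
Total = 0 + 1 + 2 + ... + 1173 = 1174*(1174-1)/2 = 688551


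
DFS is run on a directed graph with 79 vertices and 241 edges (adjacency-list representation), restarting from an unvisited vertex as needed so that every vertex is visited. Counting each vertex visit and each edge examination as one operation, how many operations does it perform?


A full DFS traversal processes each vertex exactly once (push/pop on stack).
Each directed edge is examined once.
V = 79, E = 241
V + E = 320


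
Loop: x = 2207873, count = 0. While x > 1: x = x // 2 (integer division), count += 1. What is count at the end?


The variable x halves each step:
x = 2207873 -> 1103936 -> 551968 -> 275984 -> 137992 -> 68996 -> 34498 -> 17249 -> 8624 -> 4312 -> 2156 -> 1078 -> 539 -> 269 -> 134 -> 67 -> 33 -> 16 -> 8 -> 4 -> 2 -> 1
Number of halvings = floor(log2(2207873)) = 21


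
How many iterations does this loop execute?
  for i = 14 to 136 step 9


The loop variable i takes values starting at 14 and increments by 9 each iteration.
Sequence: i = 14, 23, 32, 41, 50, 59, 68, 77, 86, ...
The upper bound 136 is inclusive, so the count is floor((last - first) / step) + 1:
floor((136 - 14) / 9) + 1 = floor(122/9) + 1 = 13 + 1 = 14


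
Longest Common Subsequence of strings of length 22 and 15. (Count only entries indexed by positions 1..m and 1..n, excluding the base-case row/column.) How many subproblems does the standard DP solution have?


DP table indexed by positions in both strings.
First string: 22 positions
Second string: 15 positions
Total = 22 * 15 = 330


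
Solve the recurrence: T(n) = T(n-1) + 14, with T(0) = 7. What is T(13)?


Unrolling the recurrence:
T(13) = T(12) + 14
       = T(11) + 14 + 14
       = T(10) + 14*3
       ...
       = T(0) + 14*13
       = 7 + 182 = 189


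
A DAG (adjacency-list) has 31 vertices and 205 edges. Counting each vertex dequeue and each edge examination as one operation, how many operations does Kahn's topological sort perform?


V = 31 (vertex processing)
E = 205 (edge processing)
V + E = 31 + 205 = 236


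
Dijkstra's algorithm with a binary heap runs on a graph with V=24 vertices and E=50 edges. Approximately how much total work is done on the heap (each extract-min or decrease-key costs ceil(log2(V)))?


Dijkstra with a binary heap: each vertex is extracted once, each edge may relax once.
Each heap operation costs O(log V).
V + E = 24 + 50 = 74
ceil(log2(24)) = 5 (since 2^4 = 16 < 24 <= 32 = 2^5)
Total heap work = (V+E) * ceil(log2(V)) = 74 * 5 = 370


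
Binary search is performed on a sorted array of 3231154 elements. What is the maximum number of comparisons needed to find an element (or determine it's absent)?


Binary search halves the search space each comparison:
  Step 1: search space = 3231154 -> 1615577
  Step 2: search space = 1615577 -> 807788
  Step 3: search space = 807788 -> 403894
  Step 4: search space = 403894 -> 201947
  Step 5: search space = 201947 -> 100973
  Step 6: search space = 100973 -> 50486
  Step 7: search space = 50486 -> 25243
  Step 8: search space = 25243 -> 12621
  Step 9: search space = 12621 -> 6310
  Step 10: search space = 6310 -> 3155
  Step 11: search space = 3155 -> 1577
  Step 12: search space = 1577 -> 788
  Step 13: search space = 788 -> 394
  Step 14: search space = 394 -> 197
  Step 15: search space = 197 -> 98
  Step 16: search space = 98 -> 49
  Step 17: search space = 49 -> 24
  Step 18: search space = 24 -> 12
  Step 19: search space = 12 -> 6
  Step 20: search space = 6 -> 3
  Step 21: search space = 3 -> 1
  Step 22: search space = 1 (final check)
Maximum comparisons = floor(log2(3231154)) + 1 = 21 + 1 = 22


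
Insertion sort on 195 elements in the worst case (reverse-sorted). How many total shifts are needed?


In the worst case (reverse-sorted), each element shifts past all previous:
  Element 1: 1 shifts
  Element 2: 2 shifts
  Element 3: 3 shifts
  Element 4: 4 shifts
  Element 5: 5 shifts
  ...
  Element 194: 194 shifts
Total = 1 + 2 + ... + 194
= 195*(195-1)/2 = 18915


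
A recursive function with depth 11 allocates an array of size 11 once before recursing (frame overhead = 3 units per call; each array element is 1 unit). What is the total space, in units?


Array allocation: 11 units (allocated once)
Stack frames: 11 deep * 3 per frame = 33 units
Total = 11 + 33 = 44


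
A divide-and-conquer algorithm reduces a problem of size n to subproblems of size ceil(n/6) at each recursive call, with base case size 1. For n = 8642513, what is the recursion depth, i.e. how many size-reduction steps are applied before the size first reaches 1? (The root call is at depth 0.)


Each step divides the size by 6 (rounding up); after k steps the size is ceil(n/6^k), which equals 1 exactly when 6^k >= n.
So the depth is the smallest k with 6^k >= 8642513, i.e. ceil(log_6(8642513)).
6^8 = 1679616 < 8642513 <= 10077696 = 6^9
Recursion depth = 9


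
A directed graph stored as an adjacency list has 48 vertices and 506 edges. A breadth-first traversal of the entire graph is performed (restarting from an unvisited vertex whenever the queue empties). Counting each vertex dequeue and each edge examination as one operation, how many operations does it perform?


A full BFS traversal dequeues each vertex once and examines each edge once.
Vertex visits: 48
Edge visits: 506
V + E = 48 + 506 = 554


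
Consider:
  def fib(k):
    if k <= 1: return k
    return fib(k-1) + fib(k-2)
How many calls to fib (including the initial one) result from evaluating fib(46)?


Let C(m) = total calls to evaluate fib(m). Then C(0)=C(1)=1, and
C(m) = 1 + C(m-1) + C(m-2) for m >= 2.
Build the table (each entry = 1 + previous two):
  C(0) = 1
  C(1) = 1
  C(2) = 1 + 1 + 1 = 3
  C(3) = 1 + 3 + 1 = 5
  C(4) = 1 + 5 + 3 = 9
  C(5) = 1 + 9 + 5 = 15
  C(6) = 1 + 15 + 9 = 25
  C(7) = 1 + 25 + 15 = 41
  C(8) = 1 + 41 + 25 = 67
  C(9) = 1 + 67 + 41 = 109
  C(10) = 1 + 109 + 67 = 177
  C(11) = 1 + 177 + 109 = 287
  C(12) = 1 + 287 + 177 = 465
  C(13) = 1 + 465 + 287 = 753
  C(14) = 1 + 753 + 465 = 1219
  C(15) = 1 + 1219 + 753 = 1973
  C(16) = 1 + 1973 + 1219 = 3193
  C(17) = 1 + 3193 + 1973 = 5167
  C(18) = 1 + 5167 + 3193 = 8361
  C(19) = 1 + 8361 + 5167 = 13529
  C(20) = 1 + 13529 + 8361 = 21891
  C(21) = 1 + 21891 + 13529 = 35421
  C(22) = 1 + 35421 + 21891 = 57313
  C(23) = 1 + 57313 + 35421 = 92735
  C(24) = 1 + 92735 + 57313 = 150049
  C(25) = 1 + 150049 + 92735 = 242785
  C(26) = 1 + 242785 + 150049 = 392835
  C(27) = 1 + 392835 + 242785 = 635621
  C(28) = 1 + 635621 + 392835 = 1028457
  C(29) = 1 + 1028457 + 635621 = 1664079
  C(30) = 1 + 1664079 + 1028457 = 2692537
  C(31) = 1 + 2692537 + 1664079 = 4356617
  C(32) = 1 + 4356617 + 2692537 = 7049155
  C(33) = 1 + 7049155 + 4356617 = 11405773
  C(34) = 1 + 11405773 + 7049155 = 18454929
  C(35) = 1 + 18454929 + 11405773 = 29860703
  C(36) = 1 + 29860703 + 18454929 = 48315633
  C(37) = 1 + 48315633 + 29860703 = 78176337
  C(38) = 1 + 78176337 + 48315633 = 126491971
  C(39) = 1 + 126491971 + 78176337 = 204668309
  C(40) = 1 + 204668309 + 126491971 = 331160281
  C(41) = 1 + 331160281 + 204668309 = 535828591
  C(42) = 1 + 535828591 + 331160281 = 866988873
  C(43) = 1 + 866988873 + 535828591 = 1402817465
  C(44) = 1 + 1402817465 + 866988873 = 2269806339
  C(45) = 1 + 2269806339 + 1402817465 = 3672623805
  C(46) = 1 + 3672623805 + 2269806339 = 5942430145
Total calls for fib(46) = 5942430145


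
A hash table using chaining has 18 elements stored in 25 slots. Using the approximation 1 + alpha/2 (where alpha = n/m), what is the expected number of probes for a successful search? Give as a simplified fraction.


Load factor alpha = n/m = 18/25
Expected probes = 1 + alpha/2 = 1 + 18/(2*25)
= 1 + 18/50
= 50/50 + 18/50
= 68/50
Simplify: 34/25


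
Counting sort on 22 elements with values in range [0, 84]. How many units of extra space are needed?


Output array size: 22 (to store sorted result)
Count array size: 85 (one slot per possible value, range 0 to 84)
Total extra space = 22 + 85 = 107


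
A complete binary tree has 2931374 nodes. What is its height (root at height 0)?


In a complete binary tree, level k holds nodes 2^k .. 2^(k+1)-1 (1-indexed).
Height = floor(log2(n)) = floor(log2(2931374)) = 21
Check: 2^21 = 2097152 <= 2931374 < 4194304 = 2^22


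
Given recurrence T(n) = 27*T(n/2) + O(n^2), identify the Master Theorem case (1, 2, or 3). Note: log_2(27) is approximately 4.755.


Master Theorem parameters: a=27, b=2, c=2
log_b(a) = 4.755
Compare b^c with a: 2^2 = 4 < 27, so c < log_b(a).
Comparing c=2 vs log_b(a)=4.755:
2 < 4.755 => Case 1
Result: T(n) = O(n^(log_2 27)) ~ O(n^4.755)
Master Theorem case = 1


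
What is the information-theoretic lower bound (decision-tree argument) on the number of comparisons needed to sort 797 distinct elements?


A binary decision tree of height h has at most 2^h leaves and needs at least n! of them, so h >= ceil(log2(n!)).
797! is far too large to multiply out, so use Stirling's series:
  ln(n!) ~ n ln n - n + (1/2) ln(2 pi n) + 1/(12n)  (error below 1/(360 n^3), negligible here)
  ln(797) = 6.6808547
  n ln n = 797 * 6.6808547 = 5324.6412
  (1/2) ln(2 pi * 797) = (1/2) ln(5007.6987) = 4.2594
  1/(12*797) = 0.0001
  ln(797!) ~ 5324.6412 - 797 + 4.2594 + 0.0001 = 4531.9007
Convert to base 2: log2(797!) = 4531.9007 / ln 2 = 4531.9007 / 0.69314718 = 6538.1507
ceil(6538.1507) = 6539
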